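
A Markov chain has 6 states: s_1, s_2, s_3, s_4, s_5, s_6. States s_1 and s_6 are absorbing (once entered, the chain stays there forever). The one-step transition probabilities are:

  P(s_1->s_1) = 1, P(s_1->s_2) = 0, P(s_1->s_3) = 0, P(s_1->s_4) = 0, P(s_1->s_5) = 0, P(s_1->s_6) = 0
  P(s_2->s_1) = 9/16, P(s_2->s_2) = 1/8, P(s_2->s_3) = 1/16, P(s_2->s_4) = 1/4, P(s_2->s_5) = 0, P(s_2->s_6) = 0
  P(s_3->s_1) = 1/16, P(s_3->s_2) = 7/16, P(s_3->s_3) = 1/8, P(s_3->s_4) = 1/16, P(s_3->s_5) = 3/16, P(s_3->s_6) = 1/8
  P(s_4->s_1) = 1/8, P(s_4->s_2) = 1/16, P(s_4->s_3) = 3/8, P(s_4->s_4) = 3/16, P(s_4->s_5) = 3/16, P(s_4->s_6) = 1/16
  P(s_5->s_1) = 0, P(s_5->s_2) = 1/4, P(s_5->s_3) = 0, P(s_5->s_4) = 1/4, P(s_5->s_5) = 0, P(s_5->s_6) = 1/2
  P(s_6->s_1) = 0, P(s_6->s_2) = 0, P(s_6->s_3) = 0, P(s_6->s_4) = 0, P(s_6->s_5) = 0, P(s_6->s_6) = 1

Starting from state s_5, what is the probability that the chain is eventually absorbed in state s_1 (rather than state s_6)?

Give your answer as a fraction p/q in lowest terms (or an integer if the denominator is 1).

Let a_i = P(absorbed in s_1 | start in state i).
Boundary conditions: a_s_1 = 1, a_s_6 = 0.
For each transient state i, a_i = sum_j P(i->j) * a_j:
  a_s_2 = 9/16*a_s_1 + 1/8*a_s_2 + 1/16*a_s_3 + 1/4*a_s_4 + 0*a_s_5 + 0*a_s_6
  a_s_3 = 1/16*a_s_1 + 7/16*a_s_2 + 1/8*a_s_3 + 1/16*a_s_4 + 3/16*a_s_5 + 1/8*a_s_6
  a_s_4 = 1/8*a_s_1 + 1/16*a_s_2 + 3/8*a_s_3 + 3/16*a_s_4 + 3/16*a_s_5 + 1/16*a_s_6
  a_s_5 = 0*a_s_1 + 1/4*a_s_2 + 0*a_s_3 + 1/4*a_s_4 + 0*a_s_5 + 1/2*a_s_6

Substituting a_s_1 = 1 and a_s_6 = 0, rearrange to (I - Q) a = r where r[i] = P(i -> s_1):
  [7/8, -1/16, -1/4, 0] . (a_s_2, a_s_3, a_s_4, a_s_5) = 9/16
  [-7/16, 7/8, -1/16, -3/16] . (a_s_2, a_s_3, a_s_4, a_s_5) = 1/16
  [-1/16, -3/8, 13/16, -3/16] . (a_s_2, a_s_3, a_s_4, a_s_5) = 1/8
  [-1/4, 0, -1/4, 1] . (a_s_2, a_s_3, a_s_4, a_s_5) = 0

Solving yields:
  a_s_2 = 6403/7488
  a_s_3 = 2315/3744
  a_s_4 = 4405/7488
  a_s_5 = 1351/3744

Starting state is s_5, so the absorption probability is a_s_5 = 1351/3744.

Answer: 1351/3744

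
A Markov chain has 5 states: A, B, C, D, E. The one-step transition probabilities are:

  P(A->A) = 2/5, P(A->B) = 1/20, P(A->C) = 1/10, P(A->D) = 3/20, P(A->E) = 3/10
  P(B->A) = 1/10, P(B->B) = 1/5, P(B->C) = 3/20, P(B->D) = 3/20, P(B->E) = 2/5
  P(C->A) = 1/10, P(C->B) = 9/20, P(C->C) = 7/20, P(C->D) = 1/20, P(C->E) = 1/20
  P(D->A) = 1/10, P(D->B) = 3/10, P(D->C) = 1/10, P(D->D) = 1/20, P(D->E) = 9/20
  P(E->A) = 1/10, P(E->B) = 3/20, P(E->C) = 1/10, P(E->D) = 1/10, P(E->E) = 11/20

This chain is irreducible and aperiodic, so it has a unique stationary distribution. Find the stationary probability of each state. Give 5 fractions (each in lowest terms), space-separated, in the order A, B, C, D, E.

Answer: 1/7 2794/13573 1996/13573 1423/13573 5421/13573

Derivation:
The stationary distribution satisfies pi = pi * P, i.e.:
  pi_A = 2/5*pi_A + 1/10*pi_B + 1/10*pi_C + 1/10*pi_D + 1/10*pi_E
  pi_B = 1/20*pi_A + 1/5*pi_B + 9/20*pi_C + 3/10*pi_D + 3/20*pi_E
  pi_C = 1/10*pi_A + 3/20*pi_B + 7/20*pi_C + 1/10*pi_D + 1/10*pi_E
  pi_D = 3/20*pi_A + 3/20*pi_B + 1/20*pi_C + 1/20*pi_D + 1/10*pi_E
  pi_E = 3/10*pi_A + 2/5*pi_B + 1/20*pi_C + 9/20*pi_D + 11/20*pi_E
with normalization: pi_A + pi_B + pi_C + pi_D + pi_E = 1.

Using the first 4 balance equations plus normalization, the linear system A*pi = b is:
  [-3/5, 1/10, 1/10, 1/10, 1/10] . pi = 0
  [1/20, -4/5, 9/20, 3/10, 3/20] . pi = 0
  [1/10, 3/20, -13/20, 1/10, 1/10] . pi = 0
  [3/20, 3/20, 1/20, -19/20, 1/10] . pi = 0
  [1, 1, 1, 1, 1] . pi = 1

Solving yields:
  pi_A = 1/7
  pi_B = 2794/13573
  pi_C = 1996/13573
  pi_D = 1423/13573
  pi_E = 5421/13573

Verification (pi * P):
  1/7*2/5 + 2794/13573*1/10 + 1996/13573*1/10 + 1423/13573*1/10 + 5421/13573*1/10 = 1/7 = pi_A  (ok)
  1/7*1/20 + 2794/13573*1/5 + 1996/13573*9/20 + 1423/13573*3/10 + 5421/13573*3/20 = 2794/13573 = pi_B  (ok)
  1/7*1/10 + 2794/13573*3/20 + 1996/13573*7/20 + 1423/13573*1/10 + 5421/13573*1/10 = 1996/13573 = pi_C  (ok)
  1/7*3/20 + 2794/13573*3/20 + 1996/13573*1/20 + 1423/13573*1/20 + 5421/13573*1/10 = 1423/13573 = pi_D  (ok)
  1/7*3/10 + 2794/13573*2/5 + 1996/13573*1/20 + 1423/13573*9/20 + 5421/13573*11/20 = 5421/13573 = pi_E  (ok)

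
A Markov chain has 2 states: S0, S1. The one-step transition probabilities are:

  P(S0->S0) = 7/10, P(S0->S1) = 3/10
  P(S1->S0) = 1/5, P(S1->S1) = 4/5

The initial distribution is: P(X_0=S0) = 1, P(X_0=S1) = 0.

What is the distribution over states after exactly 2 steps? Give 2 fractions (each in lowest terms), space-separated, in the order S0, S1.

Propagating the distribution step by step (d_{t+1} = d_t * P):
d_0 = (S0=1, S1=0)
  d_1[S0] = 1*7/10 + 0*1/5 = 7/10
  d_1[S1] = 1*3/10 + 0*4/5 = 3/10
d_1 = (S0=7/10, S1=3/10)
  d_2[S0] = 7/10*7/10 + 3/10*1/5 = 11/20
  d_2[S1] = 7/10*3/10 + 3/10*4/5 = 9/20
d_2 = (S0=11/20, S1=9/20)

Answer: 11/20 9/20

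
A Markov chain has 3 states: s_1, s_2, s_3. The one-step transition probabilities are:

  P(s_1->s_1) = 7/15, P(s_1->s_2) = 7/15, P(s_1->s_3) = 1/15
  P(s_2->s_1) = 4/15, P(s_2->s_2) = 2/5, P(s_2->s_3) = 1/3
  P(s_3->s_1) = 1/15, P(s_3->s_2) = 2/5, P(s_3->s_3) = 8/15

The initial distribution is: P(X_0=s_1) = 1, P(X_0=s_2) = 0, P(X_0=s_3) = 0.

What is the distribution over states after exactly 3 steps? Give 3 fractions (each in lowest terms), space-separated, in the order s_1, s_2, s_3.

Propagating the distribution step by step (d_{t+1} = d_t * P):
d_0 = (s_1=1, s_2=0, s_3=0)
  d_1[s_1] = 1*7/15 + 0*4/15 + 0*1/15 = 7/15
  d_1[s_2] = 1*7/15 + 0*2/5 + 0*2/5 = 7/15
  d_1[s_3] = 1*1/15 + 0*1/3 + 0*8/15 = 1/15
d_1 = (s_1=7/15, s_2=7/15, s_3=1/15)
  d_2[s_1] = 7/15*7/15 + 7/15*4/15 + 1/15*1/15 = 26/75
  d_2[s_2] = 7/15*7/15 + 7/15*2/5 + 1/15*2/5 = 97/225
  d_2[s_3] = 7/15*1/15 + 7/15*1/3 + 1/15*8/15 = 2/9
d_2 = (s_1=26/75, s_2=97/225, s_3=2/9)
  d_3[s_1] = 26/75*7/15 + 97/225*4/15 + 2/9*1/15 = 328/1125
  d_3[s_2] = 26/75*7/15 + 97/225*2/5 + 2/9*2/5 = 476/1125
  d_3[s_3] = 26/75*1/15 + 97/225*1/3 + 2/9*8/15 = 107/375
d_3 = (s_1=328/1125, s_2=476/1125, s_3=107/375)

Answer: 328/1125 476/1125 107/375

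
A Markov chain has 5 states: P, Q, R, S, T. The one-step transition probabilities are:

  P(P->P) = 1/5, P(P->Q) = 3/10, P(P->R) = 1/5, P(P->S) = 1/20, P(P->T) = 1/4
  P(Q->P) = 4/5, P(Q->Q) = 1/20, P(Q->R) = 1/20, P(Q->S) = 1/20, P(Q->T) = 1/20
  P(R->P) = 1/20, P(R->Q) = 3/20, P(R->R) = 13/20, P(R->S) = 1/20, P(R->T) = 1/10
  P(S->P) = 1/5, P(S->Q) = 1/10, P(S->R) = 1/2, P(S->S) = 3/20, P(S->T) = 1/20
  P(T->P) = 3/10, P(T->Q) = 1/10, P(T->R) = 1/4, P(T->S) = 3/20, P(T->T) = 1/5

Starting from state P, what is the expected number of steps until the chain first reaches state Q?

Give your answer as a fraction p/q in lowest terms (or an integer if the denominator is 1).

Let h_i = expected steps to first reach Q from state i.
Boundary: h_Q = 0.
First-step equations for the other states:
  h_P = 1 + 1/5*h_P + 3/10*h_Q + 1/5*h_R + 1/20*h_S + 1/4*h_T
  h_R = 1 + 1/20*h_P + 3/20*h_Q + 13/20*h_R + 1/20*h_S + 1/10*h_T
  h_S = 1 + 1/5*h_P + 1/10*h_Q + 1/2*h_R + 3/20*h_S + 1/20*h_T
  h_T = 1 + 3/10*h_P + 1/10*h_Q + 1/4*h_R + 3/20*h_S + 1/5*h_T

Substituting h_Q = 0 and rearranging gives the linear system (I - Q) h = 1:
  [4/5, -1/5, -1/20, -1/4] . (h_P, h_R, h_S, h_T) = 1
  [-1/20, 7/20, -1/20, -1/10] . (h_P, h_R, h_S, h_T) = 1
  [-1/5, -1/2, 17/20, -1/20] . (h_P, h_R, h_S, h_T) = 1
  [-3/10, -1/4, -3/20, 4/5] . (h_P, h_R, h_S, h_T) = 1

Solving yields:
  h_P = 2168/411
  h_R = 2627/411
  h_S = 2695/411
  h_T = 2653/411

Starting state is P, so the expected hitting time is h_P = 2168/411.

Answer: 2168/411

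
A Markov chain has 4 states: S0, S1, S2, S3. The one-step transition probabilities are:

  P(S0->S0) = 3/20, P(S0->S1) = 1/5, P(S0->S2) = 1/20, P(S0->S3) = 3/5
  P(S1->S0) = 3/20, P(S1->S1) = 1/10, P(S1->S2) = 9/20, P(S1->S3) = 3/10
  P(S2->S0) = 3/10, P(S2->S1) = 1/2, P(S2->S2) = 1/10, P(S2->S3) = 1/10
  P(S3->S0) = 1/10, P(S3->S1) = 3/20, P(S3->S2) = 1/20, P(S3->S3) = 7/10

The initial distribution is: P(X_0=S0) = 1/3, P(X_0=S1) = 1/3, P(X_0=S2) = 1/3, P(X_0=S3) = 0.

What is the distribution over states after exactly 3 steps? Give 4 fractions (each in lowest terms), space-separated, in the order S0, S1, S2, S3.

Answer: 457/3000 617/3000 29/200 497/1000

Derivation:
Propagating the distribution step by step (d_{t+1} = d_t * P):
d_0 = (S0=1/3, S1=1/3, S2=1/3, S3=0)
  d_1[S0] = 1/3*3/20 + 1/3*3/20 + 1/3*3/10 + 0*1/10 = 1/5
  d_1[S1] = 1/3*1/5 + 1/3*1/10 + 1/3*1/2 + 0*3/20 = 4/15
  d_1[S2] = 1/3*1/20 + 1/3*9/20 + 1/3*1/10 + 0*1/20 = 1/5
  d_1[S3] = 1/3*3/5 + 1/3*3/10 + 1/3*1/10 + 0*7/10 = 1/3
d_1 = (S0=1/5, S1=4/15, S2=1/5, S3=1/3)
  d_2[S0] = 1/5*3/20 + 4/15*3/20 + 1/5*3/10 + 1/3*1/10 = 49/300
  d_2[S1] = 1/5*1/5 + 4/15*1/10 + 1/5*1/2 + 1/3*3/20 = 13/60
  d_2[S2] = 1/5*1/20 + 4/15*9/20 + 1/5*1/10 + 1/3*1/20 = 1/6
  d_2[S3] = 1/5*3/5 + 4/15*3/10 + 1/5*1/10 + 1/3*7/10 = 34/75
d_2 = (S0=49/300, S1=13/60, S2=1/6, S3=34/75)
  d_3[S0] = 49/300*3/20 + 13/60*3/20 + 1/6*3/10 + 34/75*1/10 = 457/3000
  d_3[S1] = 49/300*1/5 + 13/60*1/10 + 1/6*1/2 + 34/75*3/20 = 617/3000
  d_3[S2] = 49/300*1/20 + 13/60*9/20 + 1/6*1/10 + 34/75*1/20 = 29/200
  d_3[S3] = 49/300*3/5 + 13/60*3/10 + 1/6*1/10 + 34/75*7/10 = 497/1000
d_3 = (S0=457/3000, S1=617/3000, S2=29/200, S3=497/1000)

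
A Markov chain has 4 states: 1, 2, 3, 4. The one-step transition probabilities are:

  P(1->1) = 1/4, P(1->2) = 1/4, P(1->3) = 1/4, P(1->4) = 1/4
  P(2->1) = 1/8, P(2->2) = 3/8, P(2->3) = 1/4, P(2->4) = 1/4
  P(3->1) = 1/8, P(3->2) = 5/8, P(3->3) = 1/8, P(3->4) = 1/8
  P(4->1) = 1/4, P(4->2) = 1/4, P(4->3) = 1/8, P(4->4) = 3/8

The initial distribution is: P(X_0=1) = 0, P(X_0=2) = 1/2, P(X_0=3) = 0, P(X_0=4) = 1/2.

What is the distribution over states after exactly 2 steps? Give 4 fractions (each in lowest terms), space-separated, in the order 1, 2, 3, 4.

Propagating the distribution step by step (d_{t+1} = d_t * P):
d_0 = (1=0, 2=1/2, 3=0, 4=1/2)
  d_1[1] = 0*1/4 + 1/2*1/8 + 0*1/8 + 1/2*1/4 = 3/16
  d_1[2] = 0*1/4 + 1/2*3/8 + 0*5/8 + 1/2*1/4 = 5/16
  d_1[3] = 0*1/4 + 1/2*1/4 + 0*1/8 + 1/2*1/8 = 3/16
  d_1[4] = 0*1/4 + 1/2*1/4 + 0*1/8 + 1/2*3/8 = 5/16
d_1 = (1=3/16, 2=5/16, 3=3/16, 4=5/16)
  d_2[1] = 3/16*1/4 + 5/16*1/8 + 3/16*1/8 + 5/16*1/4 = 3/16
  d_2[2] = 3/16*1/4 + 5/16*3/8 + 3/16*5/8 + 5/16*1/4 = 23/64
  d_2[3] = 3/16*1/4 + 5/16*1/4 + 3/16*1/8 + 5/16*1/8 = 3/16
  d_2[4] = 3/16*1/4 + 5/16*1/4 + 3/16*1/8 + 5/16*3/8 = 17/64
d_2 = (1=3/16, 2=23/64, 3=3/16, 4=17/64)

Answer: 3/16 23/64 3/16 17/64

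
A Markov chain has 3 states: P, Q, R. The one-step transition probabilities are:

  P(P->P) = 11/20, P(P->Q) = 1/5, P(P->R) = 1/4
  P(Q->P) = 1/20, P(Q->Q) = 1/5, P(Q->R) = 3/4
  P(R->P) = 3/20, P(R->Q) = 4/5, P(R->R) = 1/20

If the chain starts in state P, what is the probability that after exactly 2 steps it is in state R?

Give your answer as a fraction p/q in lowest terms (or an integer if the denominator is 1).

Computing P^2 by repeated multiplication:
P^1 =
  P: [11/20, 1/5, 1/4]
  Q: [1/20, 1/5, 3/4]
  R: [3/20, 4/5, 1/20]
P^2 =
  P: [7/20, 7/20, 3/10]
  Q: [3/20, 13/20, 1/5]
  R: [13/100, 23/100, 16/25]

(P^2)[P -> R] = 3/10

Answer: 3/10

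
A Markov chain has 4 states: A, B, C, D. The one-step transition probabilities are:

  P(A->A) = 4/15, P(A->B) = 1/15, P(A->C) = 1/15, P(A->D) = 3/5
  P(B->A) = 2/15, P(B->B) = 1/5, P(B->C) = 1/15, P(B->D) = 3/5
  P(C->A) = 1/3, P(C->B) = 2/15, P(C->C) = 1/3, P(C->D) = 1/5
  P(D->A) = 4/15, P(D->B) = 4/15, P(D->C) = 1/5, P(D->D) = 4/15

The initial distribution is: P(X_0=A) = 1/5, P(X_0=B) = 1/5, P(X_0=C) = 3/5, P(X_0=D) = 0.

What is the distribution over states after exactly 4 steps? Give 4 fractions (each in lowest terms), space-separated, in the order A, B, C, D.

Propagating the distribution step by step (d_{t+1} = d_t * P):
d_0 = (A=1/5, B=1/5, C=3/5, D=0)
  d_1[A] = 1/5*4/15 + 1/5*2/15 + 3/5*1/3 + 0*4/15 = 7/25
  d_1[B] = 1/5*1/15 + 1/5*1/5 + 3/5*2/15 + 0*4/15 = 2/15
  d_1[C] = 1/5*1/15 + 1/5*1/15 + 3/5*1/3 + 0*1/5 = 17/75
  d_1[D] = 1/5*3/5 + 1/5*3/5 + 3/5*1/5 + 0*4/15 = 9/25
d_1 = (A=7/25, B=2/15, C=17/75, D=9/25)
  d_2[A] = 7/25*4/15 + 2/15*2/15 + 17/75*1/3 + 9/25*4/15 = 33/125
  d_2[B] = 7/25*1/15 + 2/15*1/5 + 17/75*2/15 + 9/25*4/15 = 193/1125
  d_2[C] = 7/25*1/15 + 2/15*1/15 + 17/75*1/3 + 9/25*1/5 = 197/1125
  d_2[D] = 7/25*3/5 + 2/15*3/5 + 17/75*1/5 + 9/25*4/15 = 146/375
d_2 = (A=33/125, B=193/1125, C=197/1125, D=146/375)
  d_3[A] = 33/125*4/15 + 193/1125*2/15 + 197/1125*1/3 + 146/375*4/15 = 479/1875
  d_3[B] = 33/125*1/15 + 193/1125*1/5 + 197/1125*2/15 + 146/375*4/15 = 3022/16875
  d_3[C] = 33/125*1/15 + 193/1125*1/15 + 197/1125*1/3 + 146/375*1/5 = 2789/16875
  d_3[D] = 33/125*3/5 + 193/1125*3/5 + 197/1125*1/5 + 146/375*4/15 = 2251/5625
d_3 = (A=479/1875, B=3022/16875, C=2789/16875, D=2251/5625)
  d_4[A] = 479/1875*4/15 + 3022/16875*2/15 + 2789/16875*1/3 + 2251/5625*4/15 = 4283/16875
  d_4[B] = 479/1875*1/15 + 3022/16875*1/5 + 2789/16875*2/15 + 2251/5625*4/15 = 45967/253125
  d_4[C] = 479/1875*1/15 + 3022/16875*1/15 + 2789/16875*1/3 + 2251/5625*1/5 = 41537/253125
  d_4[D] = 479/1875*3/5 + 3022/16875*3/5 + 2789/16875*1/5 + 2251/5625*4/15 = 11264/28125
d_4 = (A=4283/16875, B=45967/253125, C=41537/253125, D=11264/28125)

Answer: 4283/16875 45967/253125 41537/253125 11264/28125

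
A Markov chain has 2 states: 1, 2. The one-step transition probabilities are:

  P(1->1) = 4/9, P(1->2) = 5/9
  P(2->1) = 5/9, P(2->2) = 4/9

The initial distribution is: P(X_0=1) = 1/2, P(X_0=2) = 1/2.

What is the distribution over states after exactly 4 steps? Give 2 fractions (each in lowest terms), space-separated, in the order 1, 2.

Answer: 1/2 1/2

Derivation:
Propagating the distribution step by step (d_{t+1} = d_t * P):
d_0 = (1=1/2, 2=1/2)
  d_1[1] = 1/2*4/9 + 1/2*5/9 = 1/2
  d_1[2] = 1/2*5/9 + 1/2*4/9 = 1/2
d_1 = (1=1/2, 2=1/2)
  d_2[1] = 1/2*4/9 + 1/2*5/9 = 1/2
  d_2[2] = 1/2*5/9 + 1/2*4/9 = 1/2
d_2 = (1=1/2, 2=1/2)
  d_3[1] = 1/2*4/9 + 1/2*5/9 = 1/2
  d_3[2] = 1/2*5/9 + 1/2*4/9 = 1/2
d_3 = (1=1/2, 2=1/2)
  d_4[1] = 1/2*4/9 + 1/2*5/9 = 1/2
  d_4[2] = 1/2*5/9 + 1/2*4/9 = 1/2
d_4 = (1=1/2, 2=1/2)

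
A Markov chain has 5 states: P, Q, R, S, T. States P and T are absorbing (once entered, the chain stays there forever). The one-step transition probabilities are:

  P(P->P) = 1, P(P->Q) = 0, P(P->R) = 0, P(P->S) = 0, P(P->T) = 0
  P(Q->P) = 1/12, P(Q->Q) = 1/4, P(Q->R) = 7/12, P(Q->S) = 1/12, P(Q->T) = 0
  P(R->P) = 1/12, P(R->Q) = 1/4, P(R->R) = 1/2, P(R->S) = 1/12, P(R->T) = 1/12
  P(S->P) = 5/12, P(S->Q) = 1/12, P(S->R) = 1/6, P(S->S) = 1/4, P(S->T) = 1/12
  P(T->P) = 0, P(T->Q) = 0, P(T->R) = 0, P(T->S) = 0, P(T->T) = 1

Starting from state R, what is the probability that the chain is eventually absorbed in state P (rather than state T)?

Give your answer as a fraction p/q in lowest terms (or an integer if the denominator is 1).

Answer: 42/65

Derivation:
Let a_i = P(absorbed in P | start in state i).
Boundary conditions: a_P = 1, a_T = 0.
For each transient state i, a_i = sum_j P(i->j) * a_j:
  a_Q = 1/12*a_P + 1/4*a_Q + 7/12*a_R + 1/12*a_S + 0*a_T
  a_R = 1/12*a_P + 1/4*a_Q + 1/2*a_R + 1/12*a_S + 1/12*a_T
  a_S = 5/12*a_P + 1/12*a_Q + 1/6*a_R + 1/4*a_S + 1/12*a_T

Substituting a_P = 1 and a_T = 0, rearrange to (I - Q) a = r where r[i] = P(i -> P):
  [3/4, -7/12, -1/12] . (a_Q, a_R, a_S) = 1/12
  [-1/4, 1/2, -1/12] . (a_Q, a_R, a_S) = 1/12
  [-1/12, -1/6, 3/4] . (a_Q, a_R, a_S) = 5/12

Solving yields:
  a_Q = 7/10
  a_R = 42/65
  a_S = 101/130

Starting state is R, so the absorption probability is a_R = 42/65.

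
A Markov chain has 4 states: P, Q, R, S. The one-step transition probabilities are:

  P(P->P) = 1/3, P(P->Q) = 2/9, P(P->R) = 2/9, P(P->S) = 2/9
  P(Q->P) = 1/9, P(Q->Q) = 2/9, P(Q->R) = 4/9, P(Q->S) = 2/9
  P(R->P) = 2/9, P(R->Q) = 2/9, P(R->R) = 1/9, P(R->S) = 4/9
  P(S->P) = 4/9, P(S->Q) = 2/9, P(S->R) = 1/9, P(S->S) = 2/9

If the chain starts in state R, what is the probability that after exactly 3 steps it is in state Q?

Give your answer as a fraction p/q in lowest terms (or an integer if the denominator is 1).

Computing P^3 by repeated multiplication:
P^1 =
  P: [1/3, 2/9, 2/9, 2/9]
  Q: [1/9, 2/9, 4/9, 2/9]
  R: [2/9, 2/9, 1/9, 4/9]
  S: [4/9, 2/9, 1/9, 2/9]
P^2 =
  P: [23/81, 2/9, 2/9, 22/81]
  Q: [7/27, 2/9, 16/81, 26/81]
  R: [26/81, 2/9, 17/81, 20/81]
  S: [8/27, 2/9, 19/81, 20/81]
P^3 =
  P: [211/729, 2/9, 158/729, 22/81]
  Q: [217/729, 2/9, 52/243, 194/729]
  R: [70/243, 2/9, 161/729, 196/729]
  S: [208/729, 2/9, 53/243, 200/729]

(P^3)[R -> Q] = 2/9

Answer: 2/9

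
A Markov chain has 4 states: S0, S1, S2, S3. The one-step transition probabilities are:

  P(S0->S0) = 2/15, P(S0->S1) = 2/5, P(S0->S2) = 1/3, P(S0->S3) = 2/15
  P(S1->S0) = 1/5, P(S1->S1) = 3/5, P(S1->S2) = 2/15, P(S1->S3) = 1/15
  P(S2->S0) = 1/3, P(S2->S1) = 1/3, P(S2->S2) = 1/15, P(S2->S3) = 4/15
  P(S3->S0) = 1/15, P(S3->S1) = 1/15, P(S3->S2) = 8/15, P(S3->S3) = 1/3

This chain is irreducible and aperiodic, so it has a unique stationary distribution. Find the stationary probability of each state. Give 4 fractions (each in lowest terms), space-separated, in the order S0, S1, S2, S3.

The stationary distribution satisfies pi = pi * P, i.e.:
  pi_S0 = 2/15*pi_S0 + 1/5*pi_S1 + 1/3*pi_S2 + 1/15*pi_S3
  pi_S1 = 2/5*pi_S0 + 3/5*pi_S1 + 1/3*pi_S2 + 1/15*pi_S3
  pi_S2 = 1/3*pi_S0 + 2/15*pi_S1 + 1/15*pi_S2 + 8/15*pi_S3
  pi_S3 = 2/15*pi_S0 + 1/15*pi_S1 + 4/15*pi_S2 + 1/3*pi_S3
with normalization: pi_S0 + pi_S1 + pi_S2 + pi_S3 = 1.

Using the first 3 balance equations plus normalization, the linear system A*pi = b is:
  [-13/15, 1/5, 1/3, 1/15] . pi = 0
  [2/5, -2/5, 1/3, 1/15] . pi = 0
  [1/3, 2/15, -14/15, 8/15] . pi = 0
  [1, 1, 1, 1] . pi = 1

Solving yields:
  pi_S0 = 243/1250
  pi_S1 = 513/1250
  pi_S2 = 563/2500
  pi_S3 = 17/100

Verification (pi * P):
  243/1250*2/15 + 513/1250*1/5 + 563/2500*1/3 + 17/100*1/15 = 243/1250 = pi_S0  (ok)
  243/1250*2/5 + 513/1250*3/5 + 563/2500*1/3 + 17/100*1/15 = 513/1250 = pi_S1  (ok)
  243/1250*1/3 + 513/1250*2/15 + 563/2500*1/15 + 17/100*8/15 = 563/2500 = pi_S2  (ok)
  243/1250*2/15 + 513/1250*1/15 + 563/2500*4/15 + 17/100*1/3 = 17/100 = pi_S3  (ok)

Answer: 243/1250 513/1250 563/2500 17/100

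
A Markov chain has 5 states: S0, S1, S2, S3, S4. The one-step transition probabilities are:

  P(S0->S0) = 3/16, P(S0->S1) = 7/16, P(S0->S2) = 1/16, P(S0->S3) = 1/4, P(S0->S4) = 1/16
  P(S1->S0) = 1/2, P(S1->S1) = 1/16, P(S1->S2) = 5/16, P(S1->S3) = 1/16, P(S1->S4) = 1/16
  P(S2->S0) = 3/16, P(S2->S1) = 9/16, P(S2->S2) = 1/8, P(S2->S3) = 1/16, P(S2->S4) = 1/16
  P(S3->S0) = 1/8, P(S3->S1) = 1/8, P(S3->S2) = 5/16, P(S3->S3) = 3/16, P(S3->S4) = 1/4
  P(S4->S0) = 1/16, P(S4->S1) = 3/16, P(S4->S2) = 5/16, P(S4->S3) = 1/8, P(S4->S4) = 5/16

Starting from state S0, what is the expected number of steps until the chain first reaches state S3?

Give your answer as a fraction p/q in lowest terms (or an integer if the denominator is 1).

Answer: 2208/325

Derivation:
Let h_i = expected steps to first reach S3 from state i.
Boundary: h_S3 = 0.
First-step equations for the other states:
  h_S0 = 1 + 3/16*h_S0 + 7/16*h_S1 + 1/16*h_S2 + 1/4*h_S3 + 1/16*h_S4
  h_S1 = 1 + 1/2*h_S0 + 1/16*h_S1 + 5/16*h_S2 + 1/16*h_S3 + 1/16*h_S4
  h_S2 = 1 + 3/16*h_S0 + 9/16*h_S1 + 1/8*h_S2 + 1/16*h_S3 + 1/16*h_S4
  h_S4 = 1 + 1/16*h_S0 + 3/16*h_S1 + 5/16*h_S2 + 1/8*h_S3 + 5/16*h_S4

Substituting h_S3 = 0 and rearranging gives the linear system (I - Q) h = 1:
  [13/16, -7/16, -1/16, -1/16] . (h_S0, h_S1, h_S2, h_S4) = 1
  [-1/2, 15/16, -5/16, -1/16] . (h_S0, h_S1, h_S2, h_S4) = 1
  [-3/16, -9/16, 7/8, -1/16] . (h_S0, h_S1, h_S2, h_S4) = 1
  [-1/16, -3/16, -5/16, 11/16] . (h_S0, h_S1, h_S2, h_S4) = 1

Solving yields:
  h_S0 = 2208/325
  h_S1 = 18192/2275
  h_S2 = 18912/2275
  h_S4 = 18272/2275

Starting state is S0, so the expected hitting time is h_S0 = 2208/325.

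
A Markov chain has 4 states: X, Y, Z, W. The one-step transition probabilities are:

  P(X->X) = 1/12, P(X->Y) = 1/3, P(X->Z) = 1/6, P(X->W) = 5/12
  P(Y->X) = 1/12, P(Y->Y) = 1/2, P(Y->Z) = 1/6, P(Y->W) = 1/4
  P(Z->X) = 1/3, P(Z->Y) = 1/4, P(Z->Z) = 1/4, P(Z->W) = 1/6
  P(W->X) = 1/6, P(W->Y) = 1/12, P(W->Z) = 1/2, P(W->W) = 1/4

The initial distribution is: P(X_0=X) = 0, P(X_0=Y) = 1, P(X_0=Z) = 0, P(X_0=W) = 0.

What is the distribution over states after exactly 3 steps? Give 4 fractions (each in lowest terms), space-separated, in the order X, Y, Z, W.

Answer: 49/288 11/36 235/864 109/432

Derivation:
Propagating the distribution step by step (d_{t+1} = d_t * P):
d_0 = (X=0, Y=1, Z=0, W=0)
  d_1[X] = 0*1/12 + 1*1/12 + 0*1/3 + 0*1/6 = 1/12
  d_1[Y] = 0*1/3 + 1*1/2 + 0*1/4 + 0*1/12 = 1/2
  d_1[Z] = 0*1/6 + 1*1/6 + 0*1/4 + 0*1/2 = 1/6
  d_1[W] = 0*5/12 + 1*1/4 + 0*1/6 + 0*1/4 = 1/4
d_1 = (X=1/12, Y=1/2, Z=1/6, W=1/4)
  d_2[X] = 1/12*1/12 + 1/2*1/12 + 1/6*1/3 + 1/4*1/6 = 7/48
  d_2[Y] = 1/12*1/3 + 1/2*1/2 + 1/6*1/4 + 1/4*1/12 = 49/144
  d_2[Z] = 1/12*1/6 + 1/2*1/6 + 1/6*1/4 + 1/4*1/2 = 19/72
  d_2[W] = 1/12*5/12 + 1/2*1/4 + 1/6*1/6 + 1/4*1/4 = 1/4
d_2 = (X=7/48, Y=49/144, Z=19/72, W=1/4)
  d_3[X] = 7/48*1/12 + 49/144*1/12 + 19/72*1/3 + 1/4*1/6 = 49/288
  d_3[Y] = 7/48*1/3 + 49/144*1/2 + 19/72*1/4 + 1/4*1/12 = 11/36
  d_3[Z] = 7/48*1/6 + 49/144*1/6 + 19/72*1/4 + 1/4*1/2 = 235/864
  d_3[W] = 7/48*5/12 + 49/144*1/4 + 19/72*1/6 + 1/4*1/4 = 109/432
d_3 = (X=49/288, Y=11/36, Z=235/864, W=109/432)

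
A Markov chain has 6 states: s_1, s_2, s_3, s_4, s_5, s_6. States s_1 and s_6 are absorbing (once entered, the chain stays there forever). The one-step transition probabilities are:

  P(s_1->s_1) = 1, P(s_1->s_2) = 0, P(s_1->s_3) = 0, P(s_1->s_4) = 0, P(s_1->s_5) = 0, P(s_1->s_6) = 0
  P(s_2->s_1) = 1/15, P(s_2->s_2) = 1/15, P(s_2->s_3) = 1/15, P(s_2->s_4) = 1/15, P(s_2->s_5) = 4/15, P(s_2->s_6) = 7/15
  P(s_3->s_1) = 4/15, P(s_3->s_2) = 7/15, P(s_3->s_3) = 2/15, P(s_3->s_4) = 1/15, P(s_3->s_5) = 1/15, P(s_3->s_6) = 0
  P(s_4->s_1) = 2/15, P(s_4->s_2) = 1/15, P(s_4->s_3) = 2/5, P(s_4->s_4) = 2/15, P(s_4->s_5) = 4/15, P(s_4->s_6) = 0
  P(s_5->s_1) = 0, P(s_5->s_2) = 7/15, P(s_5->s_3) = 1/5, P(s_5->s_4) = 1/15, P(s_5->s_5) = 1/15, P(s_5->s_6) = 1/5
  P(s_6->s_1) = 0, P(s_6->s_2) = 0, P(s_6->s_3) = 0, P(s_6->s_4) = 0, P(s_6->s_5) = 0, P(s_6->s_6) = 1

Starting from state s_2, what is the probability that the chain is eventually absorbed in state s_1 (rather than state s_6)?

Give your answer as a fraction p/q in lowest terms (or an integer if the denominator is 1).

Let a_i = P(absorbed in s_1 | start in state i).
Boundary conditions: a_s_1 = 1, a_s_6 = 0.
For each transient state i, a_i = sum_j P(i->j) * a_j:
  a_s_2 = 1/15*a_s_1 + 1/15*a_s_2 + 1/15*a_s_3 + 1/15*a_s_4 + 4/15*a_s_5 + 7/15*a_s_6
  a_s_3 = 4/15*a_s_1 + 7/15*a_s_2 + 2/15*a_s_3 + 1/15*a_s_4 + 1/15*a_s_5 + 0*a_s_6
  a_s_4 = 2/15*a_s_1 + 1/15*a_s_2 + 2/5*a_s_3 + 2/15*a_s_4 + 4/15*a_s_5 + 0*a_s_6
  a_s_5 = 0*a_s_1 + 7/15*a_s_2 + 1/5*a_s_3 + 1/15*a_s_4 + 1/15*a_s_5 + 1/5*a_s_6

Substituting a_s_1 = 1 and a_s_6 = 0, rearrange to (I - Q) a = r where r[i] = P(i -> s_1):
  [14/15, -1/15, -1/15, -4/15] . (a_s_2, a_s_3, a_s_4, a_s_5) = 1/15
  [-7/15, 13/15, -1/15, -1/15] . (a_s_2, a_s_3, a_s_4, a_s_5) = 4/15
  [-1/15, -2/5, 13/15, -4/15] . (a_s_2, a_s_3, a_s_4, a_s_5) = 2/15
  [-7/15, -1/5, -1/15, 14/15] . (a_s_2, a_s_3, a_s_4, a_s_5) = 0

Solving yields:
  a_s_2 = 4505/21897
  a_s_3 = 3446/7299
  a_s_4 = 3361/7299
  a_s_5 = 5188/21897

Starting state is s_2, so the absorption probability is a_s_2 = 4505/21897.

Answer: 4505/21897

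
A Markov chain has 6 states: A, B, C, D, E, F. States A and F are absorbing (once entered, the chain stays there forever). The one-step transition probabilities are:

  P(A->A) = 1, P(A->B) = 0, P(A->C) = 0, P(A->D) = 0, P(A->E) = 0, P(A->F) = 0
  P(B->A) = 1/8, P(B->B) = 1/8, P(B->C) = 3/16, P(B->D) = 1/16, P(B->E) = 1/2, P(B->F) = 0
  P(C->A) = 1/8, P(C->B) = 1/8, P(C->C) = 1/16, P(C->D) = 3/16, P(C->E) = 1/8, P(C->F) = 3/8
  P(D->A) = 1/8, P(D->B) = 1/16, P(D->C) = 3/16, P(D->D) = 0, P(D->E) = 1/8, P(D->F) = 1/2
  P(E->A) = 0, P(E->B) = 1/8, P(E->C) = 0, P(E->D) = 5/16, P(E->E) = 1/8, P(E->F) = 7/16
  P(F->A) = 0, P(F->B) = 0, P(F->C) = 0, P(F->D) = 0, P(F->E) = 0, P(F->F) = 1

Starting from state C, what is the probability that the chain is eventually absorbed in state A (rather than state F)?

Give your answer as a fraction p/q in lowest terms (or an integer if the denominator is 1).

Answer: 4030/18093

Derivation:
Let a_i = P(absorbed in A | start in state i).
Boundary conditions: a_A = 1, a_F = 0.
For each transient state i, a_i = sum_j P(i->j) * a_j:
  a_B = 1/8*a_A + 1/8*a_B + 3/16*a_C + 1/16*a_D + 1/2*a_E + 0*a_F
  a_C = 1/8*a_A + 1/8*a_B + 1/16*a_C + 3/16*a_D + 1/8*a_E + 3/8*a_F
  a_D = 1/8*a_A + 1/16*a_B + 3/16*a_C + 0*a_D + 1/8*a_E + 1/2*a_F
  a_E = 0*a_A + 1/8*a_B + 0*a_C + 5/16*a_D + 1/8*a_E + 7/16*a_F

Substituting a_A = 1 and a_F = 0, rearrange to (I - Q) a = r where r[i] = P(i -> A):
  [7/8, -3/16, -1/16, -1/2] . (a_B, a_C, a_D, a_E) = 1/8
  [-1/8, 15/16, -3/16, -1/8] . (a_B, a_C, a_D, a_E) = 1/8
  [-1/16, -3/16, 1, -1/8] . (a_B, a_C, a_D, a_E) = 1/8
  [-1/8, 0, -5/16, 7/8] . (a_B, a_C, a_D, a_E) = 0

Solving yields:
  a_B = 1608/6031
  a_C = 4030/18093
  a_D = 1188/6031
  a_E = 654/6031

Starting state is C, so the absorption probability is a_C = 4030/18093.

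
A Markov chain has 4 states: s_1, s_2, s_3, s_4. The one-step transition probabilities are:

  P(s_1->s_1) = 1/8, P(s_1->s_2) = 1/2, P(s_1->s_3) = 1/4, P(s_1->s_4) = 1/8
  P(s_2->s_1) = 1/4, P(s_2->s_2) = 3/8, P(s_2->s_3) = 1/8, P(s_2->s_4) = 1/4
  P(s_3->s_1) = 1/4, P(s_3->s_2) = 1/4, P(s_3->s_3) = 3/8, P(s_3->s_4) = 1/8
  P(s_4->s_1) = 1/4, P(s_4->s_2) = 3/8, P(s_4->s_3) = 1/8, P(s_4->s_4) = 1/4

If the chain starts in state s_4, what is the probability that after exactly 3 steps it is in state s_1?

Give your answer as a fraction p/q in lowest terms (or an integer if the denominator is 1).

Computing P^3 by repeated multiplication:
P^1 =
  s_1: [1/8, 1/2, 1/4, 1/8]
  s_2: [1/4, 3/8, 1/8, 1/4]
  s_3: [1/4, 1/4, 3/8, 1/8]
  s_4: [1/4, 3/8, 1/8, 1/4]
P^2 =
  s_1: [15/64, 23/64, 13/64, 13/64]
  s_2: [7/32, 25/64, 3/16, 13/64]
  s_3: [7/32, 23/64, 1/4, 11/64]
  s_4: [7/32, 25/64, 3/16, 13/64]
P^3 =
  s_1: [113/512, 97/256, 105/512, 25/128]
  s_2: [57/256, 97/256, 51/256, 51/256]
  s_3: [57/256, 95/256, 55/256, 49/256]
  s_4: [57/256, 97/256, 51/256, 51/256]

(P^3)[s_4 -> s_1] = 57/256

Answer: 57/256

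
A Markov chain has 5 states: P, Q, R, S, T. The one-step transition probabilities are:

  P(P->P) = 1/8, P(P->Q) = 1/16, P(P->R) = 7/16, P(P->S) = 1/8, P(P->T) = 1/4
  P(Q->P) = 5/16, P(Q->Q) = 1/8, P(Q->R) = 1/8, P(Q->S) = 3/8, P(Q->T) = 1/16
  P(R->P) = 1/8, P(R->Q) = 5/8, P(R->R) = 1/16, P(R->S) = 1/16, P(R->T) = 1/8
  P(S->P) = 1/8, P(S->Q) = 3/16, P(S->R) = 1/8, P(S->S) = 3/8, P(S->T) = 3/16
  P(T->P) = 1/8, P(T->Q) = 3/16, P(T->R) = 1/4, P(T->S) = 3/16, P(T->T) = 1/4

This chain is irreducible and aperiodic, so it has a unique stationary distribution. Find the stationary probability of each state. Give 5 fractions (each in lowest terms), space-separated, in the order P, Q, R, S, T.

Answer: 11863/70277 16418/70277 13143/70277 17072/70277 11781/70277

Derivation:
The stationary distribution satisfies pi = pi * P, i.e.:
  pi_P = 1/8*pi_P + 5/16*pi_Q + 1/8*pi_R + 1/8*pi_S + 1/8*pi_T
  pi_Q = 1/16*pi_P + 1/8*pi_Q + 5/8*pi_R + 3/16*pi_S + 3/16*pi_T
  pi_R = 7/16*pi_P + 1/8*pi_Q + 1/16*pi_R + 1/8*pi_S + 1/4*pi_T
  pi_S = 1/8*pi_P + 3/8*pi_Q + 1/16*pi_R + 3/8*pi_S + 3/16*pi_T
  pi_T = 1/4*pi_P + 1/16*pi_Q + 1/8*pi_R + 3/16*pi_S + 1/4*pi_T
with normalization: pi_P + pi_Q + pi_R + pi_S + pi_T = 1.

Using the first 4 balance equations plus normalization, the linear system A*pi = b is:
  [-7/8, 5/16, 1/8, 1/8, 1/8] . pi = 0
  [1/16, -7/8, 5/8, 3/16, 3/16] . pi = 0
  [7/16, 1/8, -15/16, 1/8, 1/4] . pi = 0
  [1/8, 3/8, 1/16, -5/8, 3/16] . pi = 0
  [1, 1, 1, 1, 1] . pi = 1

Solving yields:
  pi_P = 11863/70277
  pi_Q = 16418/70277
  pi_R = 13143/70277
  pi_S = 17072/70277
  pi_T = 11781/70277

Verification (pi * P):
  11863/70277*1/8 + 16418/70277*5/16 + 13143/70277*1/8 + 17072/70277*1/8 + 11781/70277*1/8 = 11863/70277 = pi_P  (ok)
  11863/70277*1/16 + 16418/70277*1/8 + 13143/70277*5/8 + 17072/70277*3/16 + 11781/70277*3/16 = 16418/70277 = pi_Q  (ok)
  11863/70277*7/16 + 16418/70277*1/8 + 13143/70277*1/16 + 17072/70277*1/8 + 11781/70277*1/4 = 13143/70277 = pi_R  (ok)
  11863/70277*1/8 + 16418/70277*3/8 + 13143/70277*1/16 + 17072/70277*3/8 + 11781/70277*3/16 = 17072/70277 = pi_S  (ok)
  11863/70277*1/4 + 16418/70277*1/16 + 13143/70277*1/8 + 17072/70277*3/16 + 11781/70277*1/4 = 11781/70277 = pi_T  (ok)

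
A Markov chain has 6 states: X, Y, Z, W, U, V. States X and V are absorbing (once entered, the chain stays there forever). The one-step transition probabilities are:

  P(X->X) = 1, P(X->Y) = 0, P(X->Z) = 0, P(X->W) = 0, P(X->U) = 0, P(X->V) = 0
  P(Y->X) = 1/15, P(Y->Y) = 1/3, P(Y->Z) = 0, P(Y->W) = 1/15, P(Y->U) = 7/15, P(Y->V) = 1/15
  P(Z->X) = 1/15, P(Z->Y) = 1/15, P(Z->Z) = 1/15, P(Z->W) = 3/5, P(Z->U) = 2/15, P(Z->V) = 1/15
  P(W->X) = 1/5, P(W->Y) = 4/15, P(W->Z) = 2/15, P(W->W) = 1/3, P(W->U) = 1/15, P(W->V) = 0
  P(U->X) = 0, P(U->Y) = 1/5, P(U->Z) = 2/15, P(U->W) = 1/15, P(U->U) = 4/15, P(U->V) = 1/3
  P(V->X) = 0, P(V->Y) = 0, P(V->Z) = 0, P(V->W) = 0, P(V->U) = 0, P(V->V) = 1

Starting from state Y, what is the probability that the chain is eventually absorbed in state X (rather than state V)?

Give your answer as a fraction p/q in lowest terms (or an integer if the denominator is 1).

Let a_i = P(absorbed in X | start in state i).
Boundary conditions: a_X = 1, a_V = 0.
For each transient state i, a_i = sum_j P(i->j) * a_j:
  a_Y = 1/15*a_X + 1/3*a_Y + 0*a_Z + 1/15*a_W + 7/15*a_U + 1/15*a_V
  a_Z = 1/15*a_X + 1/15*a_Y + 1/15*a_Z + 3/5*a_W + 2/15*a_U + 1/15*a_V
  a_W = 1/5*a_X + 4/15*a_Y + 2/15*a_Z + 1/3*a_W + 1/15*a_U + 0*a_V
  a_U = 0*a_X + 1/5*a_Y + 2/15*a_Z + 1/15*a_W + 4/15*a_U + 1/3*a_V

Substituting a_X = 1 and a_V = 0, rearrange to (I - Q) a = r where r[i] = P(i -> X):
  [2/3, 0, -1/15, -7/15] . (a_Y, a_Z, a_W, a_U) = 1/15
  [-1/15, 14/15, -3/5, -2/15] . (a_Y, a_Z, a_W, a_U) = 1/15
  [-4/15, -2/15, 2/3, -1/15] . (a_Y, a_Z, a_W, a_U) = 1/5
  [-1/5, -2/15, -1/15, 11/15] . (a_Y, a_Z, a_W, a_U) = 0

Solving yields:
  a_Y = 1283/4185
  a_Z = 394/837
  a_W = 2254/4185
  a_U = 913/4185

Starting state is Y, so the absorption probability is a_Y = 1283/4185.

Answer: 1283/4185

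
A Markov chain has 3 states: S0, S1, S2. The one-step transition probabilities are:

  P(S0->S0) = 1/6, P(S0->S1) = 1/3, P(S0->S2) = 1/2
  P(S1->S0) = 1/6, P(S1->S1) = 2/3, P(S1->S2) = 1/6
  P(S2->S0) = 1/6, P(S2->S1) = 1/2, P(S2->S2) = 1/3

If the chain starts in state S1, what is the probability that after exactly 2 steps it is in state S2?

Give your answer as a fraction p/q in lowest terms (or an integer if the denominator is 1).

Computing P^2 by repeated multiplication:
P^1 =
  S0: [1/6, 1/3, 1/2]
  S1: [1/6, 2/3, 1/6]
  S2: [1/6, 1/2, 1/3]
P^2 =
  S0: [1/6, 19/36, 11/36]
  S1: [1/6, 7/12, 1/4]
  S2: [1/6, 5/9, 5/18]

(P^2)[S1 -> S2] = 1/4

Answer: 1/4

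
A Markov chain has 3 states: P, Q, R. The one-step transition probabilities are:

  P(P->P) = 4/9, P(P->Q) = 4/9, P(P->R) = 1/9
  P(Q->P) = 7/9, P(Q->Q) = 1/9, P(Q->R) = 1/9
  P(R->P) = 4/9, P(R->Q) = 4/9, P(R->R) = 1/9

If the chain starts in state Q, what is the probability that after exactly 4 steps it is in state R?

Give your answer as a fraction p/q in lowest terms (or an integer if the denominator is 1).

Answer: 1/9

Derivation:
Computing P^4 by repeated multiplication:
P^1 =
  P: [4/9, 4/9, 1/9]
  Q: [7/9, 1/9, 1/9]
  R: [4/9, 4/9, 1/9]
P^2 =
  P: [16/27, 8/27, 1/9]
  Q: [13/27, 11/27, 1/9]
  R: [16/27, 8/27, 1/9]
P^3 =
  P: [44/81, 28/81, 1/9]
  Q: [47/81, 25/81, 1/9]
  R: [44/81, 28/81, 1/9]
P^4 =
  P: [136/243, 80/243, 1/9]
  Q: [133/243, 83/243, 1/9]
  R: [136/243, 80/243, 1/9]

(P^4)[Q -> R] = 1/9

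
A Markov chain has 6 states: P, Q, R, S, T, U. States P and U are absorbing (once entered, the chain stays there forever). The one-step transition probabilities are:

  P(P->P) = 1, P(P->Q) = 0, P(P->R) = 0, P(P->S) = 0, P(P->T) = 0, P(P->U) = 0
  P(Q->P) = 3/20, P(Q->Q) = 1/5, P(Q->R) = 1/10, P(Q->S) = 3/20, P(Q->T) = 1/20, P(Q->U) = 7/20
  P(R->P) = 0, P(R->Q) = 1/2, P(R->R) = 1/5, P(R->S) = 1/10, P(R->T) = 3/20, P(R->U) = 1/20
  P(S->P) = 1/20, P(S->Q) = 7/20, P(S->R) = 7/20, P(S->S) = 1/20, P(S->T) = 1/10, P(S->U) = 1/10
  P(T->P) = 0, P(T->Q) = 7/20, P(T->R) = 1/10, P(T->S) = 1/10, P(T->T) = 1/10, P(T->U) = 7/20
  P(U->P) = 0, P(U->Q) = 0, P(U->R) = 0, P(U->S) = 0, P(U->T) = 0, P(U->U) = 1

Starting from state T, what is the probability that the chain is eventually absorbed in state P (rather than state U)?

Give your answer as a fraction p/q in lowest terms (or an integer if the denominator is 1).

Answer: 3122/19311

Derivation:
Let a_i = P(absorbed in P | start in state i).
Boundary conditions: a_P = 1, a_U = 0.
For each transient state i, a_i = sum_j P(i->j) * a_j:
  a_Q = 3/20*a_P + 1/5*a_Q + 1/10*a_R + 3/20*a_S + 1/20*a_T + 7/20*a_U
  a_R = 0*a_P + 1/2*a_Q + 1/5*a_R + 1/10*a_S + 3/20*a_T + 1/20*a_U
  a_S = 1/20*a_P + 7/20*a_Q + 7/20*a_R + 1/20*a_S + 1/10*a_T + 1/10*a_U
  a_T = 0*a_P + 7/20*a_Q + 1/10*a_R + 1/10*a_S + 1/10*a_T + 7/20*a_U

Substituting a_P = 1 and a_U = 0, rearrange to (I - Q) a = r where r[i] = P(i -> P):
  [4/5, -1/10, -3/20, -1/20] . (a_Q, a_R, a_S, a_T) = 3/20
  [-1/2, 4/5, -1/10, -3/20] . (a_Q, a_R, a_S, a_T) = 0
  [-7/20, -7/20, 19/20, -1/10] . (a_Q, a_R, a_S, a_T) = 1/20
  [-7/20, -1/10, -1/10, 9/10] . (a_Q, a_R, a_S, a_T) = 0

Solving yields:
  a_Q = 5314/19311
  a_R = 4528/19311
  a_S = 1657/6437
  a_T = 3122/19311

Starting state is T, so the absorption probability is a_T = 3122/19311.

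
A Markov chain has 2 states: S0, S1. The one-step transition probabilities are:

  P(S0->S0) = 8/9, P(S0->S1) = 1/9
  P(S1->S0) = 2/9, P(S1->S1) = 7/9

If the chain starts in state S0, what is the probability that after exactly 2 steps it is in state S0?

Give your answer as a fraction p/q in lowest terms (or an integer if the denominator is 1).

Answer: 22/27

Derivation:
Computing P^2 by repeated multiplication:
P^1 =
  S0: [8/9, 1/9]
  S1: [2/9, 7/9]
P^2 =
  S0: [22/27, 5/27]
  S1: [10/27, 17/27]

(P^2)[S0 -> S0] = 22/27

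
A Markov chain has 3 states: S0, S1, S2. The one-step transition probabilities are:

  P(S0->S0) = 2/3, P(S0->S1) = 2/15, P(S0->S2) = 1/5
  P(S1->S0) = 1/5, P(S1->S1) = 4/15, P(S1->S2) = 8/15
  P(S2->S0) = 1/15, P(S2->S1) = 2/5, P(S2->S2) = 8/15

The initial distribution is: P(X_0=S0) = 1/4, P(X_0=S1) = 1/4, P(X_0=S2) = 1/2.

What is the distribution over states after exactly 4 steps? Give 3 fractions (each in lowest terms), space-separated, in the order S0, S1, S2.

Answer: 17653/67500 547/1875 6031/13500

Derivation:
Propagating the distribution step by step (d_{t+1} = d_t * P):
d_0 = (S0=1/4, S1=1/4, S2=1/2)
  d_1[S0] = 1/4*2/3 + 1/4*1/5 + 1/2*1/15 = 1/4
  d_1[S1] = 1/4*2/15 + 1/4*4/15 + 1/2*2/5 = 3/10
  d_1[S2] = 1/4*1/5 + 1/4*8/15 + 1/2*8/15 = 9/20
d_1 = (S0=1/4, S1=3/10, S2=9/20)
  d_2[S0] = 1/4*2/3 + 3/10*1/5 + 9/20*1/15 = 77/300
  d_2[S1] = 1/4*2/15 + 3/10*4/15 + 9/20*2/5 = 22/75
  d_2[S2] = 1/4*1/5 + 3/10*8/15 + 9/20*8/15 = 9/20
d_2 = (S0=77/300, S1=22/75, S2=9/20)
  d_3[S0] = 77/300*2/3 + 22/75*1/5 + 9/20*1/15 = 1169/4500
  d_3[S1] = 77/300*2/15 + 22/75*4/15 + 9/20*2/5 = 329/1125
  d_3[S2] = 77/300*1/5 + 22/75*8/15 + 9/20*8/15 = 403/900
d_3 = (S0=1169/4500, S1=329/1125, S2=403/900)
  d_4[S0] = 1169/4500*2/3 + 329/1125*1/5 + 403/900*1/15 = 17653/67500
  d_4[S1] = 1169/4500*2/15 + 329/1125*4/15 + 403/900*2/5 = 547/1875
  d_4[S2] = 1169/4500*1/5 + 329/1125*8/15 + 403/900*8/15 = 6031/13500
d_4 = (S0=17653/67500, S1=547/1875, S2=6031/13500)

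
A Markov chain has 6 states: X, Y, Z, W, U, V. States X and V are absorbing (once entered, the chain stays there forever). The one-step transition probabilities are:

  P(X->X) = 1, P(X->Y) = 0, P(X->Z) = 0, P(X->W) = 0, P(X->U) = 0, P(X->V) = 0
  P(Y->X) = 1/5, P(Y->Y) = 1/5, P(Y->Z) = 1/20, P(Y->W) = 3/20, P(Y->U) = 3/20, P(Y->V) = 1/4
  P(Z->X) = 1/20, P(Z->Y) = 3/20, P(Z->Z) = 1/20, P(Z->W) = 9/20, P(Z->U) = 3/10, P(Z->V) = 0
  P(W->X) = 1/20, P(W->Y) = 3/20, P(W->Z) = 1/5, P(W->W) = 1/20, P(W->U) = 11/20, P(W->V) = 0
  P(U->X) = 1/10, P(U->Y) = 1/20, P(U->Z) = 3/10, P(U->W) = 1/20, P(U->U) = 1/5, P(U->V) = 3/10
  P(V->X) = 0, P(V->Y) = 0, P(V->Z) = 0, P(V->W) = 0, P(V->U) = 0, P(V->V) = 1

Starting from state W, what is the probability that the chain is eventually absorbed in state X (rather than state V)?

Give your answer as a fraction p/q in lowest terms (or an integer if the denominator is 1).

Answer: 19852/50507

Derivation:
Let a_i = P(absorbed in X | start in state i).
Boundary conditions: a_X = 1, a_V = 0.
For each transient state i, a_i = sum_j P(i->j) * a_j:
  a_Y = 1/5*a_X + 1/5*a_Y + 1/20*a_Z + 3/20*a_W + 3/20*a_U + 1/4*a_V
  a_Z = 1/20*a_X + 3/20*a_Y + 1/20*a_Z + 9/20*a_W + 3/10*a_U + 0*a_V
  a_W = 1/20*a_X + 3/20*a_Y + 1/5*a_Z + 1/20*a_W + 11/20*a_U + 0*a_V
  a_U = 1/10*a_X + 1/20*a_Y + 3/10*a_Z + 1/20*a_W + 1/5*a_U + 3/10*a_V

Substituting a_X = 1 and a_V = 0, rearrange to (I - Q) a = r where r[i] = P(i -> X):
  [4/5, -1/20, -3/20, -3/20] . (a_Y, a_Z, a_W, a_U) = 1/5
  [-3/20, 19/20, -9/20, -3/10] . (a_Y, a_Z, a_W, a_U) = 1/20
  [-3/20, -1/5, 19/20, -11/20] . (a_Y, a_Z, a_W, a_U) = 1/20
  [-1/20, -3/10, -1/20, 4/5] . (a_Y, a_Z, a_W, a_U) = 1/10

Solving yields:
  a_Y = 1220/2971
  a_Z = 20567/50507
  a_W = 19852/50507
  a_U = 16563/50507

Starting state is W, so the absorption probability is a_W = 19852/50507.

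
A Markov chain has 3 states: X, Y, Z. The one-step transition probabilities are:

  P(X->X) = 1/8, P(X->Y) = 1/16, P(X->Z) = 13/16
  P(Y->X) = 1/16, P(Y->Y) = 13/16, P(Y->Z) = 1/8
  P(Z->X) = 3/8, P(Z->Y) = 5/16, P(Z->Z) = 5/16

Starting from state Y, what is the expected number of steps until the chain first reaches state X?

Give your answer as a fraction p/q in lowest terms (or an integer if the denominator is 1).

Let h_i = expected steps to first reach X from state i.
Boundary: h_X = 0.
First-step equations for the other states:
  h_Y = 1 + 1/16*h_X + 13/16*h_Y + 1/8*h_Z
  h_Z = 1 + 3/8*h_X + 5/16*h_Y + 5/16*h_Z

Substituting h_X = 0 and rearranging gives the linear system (I - Q) h = 1:
  [3/16, -1/8] . (h_Y, h_Z) = 1
  [-5/16, 11/16] . (h_Y, h_Z) = 1

Solving yields:
  h_Y = 208/23
  h_Z = 128/23

Starting state is Y, so the expected hitting time is h_Y = 208/23.

Answer: 208/23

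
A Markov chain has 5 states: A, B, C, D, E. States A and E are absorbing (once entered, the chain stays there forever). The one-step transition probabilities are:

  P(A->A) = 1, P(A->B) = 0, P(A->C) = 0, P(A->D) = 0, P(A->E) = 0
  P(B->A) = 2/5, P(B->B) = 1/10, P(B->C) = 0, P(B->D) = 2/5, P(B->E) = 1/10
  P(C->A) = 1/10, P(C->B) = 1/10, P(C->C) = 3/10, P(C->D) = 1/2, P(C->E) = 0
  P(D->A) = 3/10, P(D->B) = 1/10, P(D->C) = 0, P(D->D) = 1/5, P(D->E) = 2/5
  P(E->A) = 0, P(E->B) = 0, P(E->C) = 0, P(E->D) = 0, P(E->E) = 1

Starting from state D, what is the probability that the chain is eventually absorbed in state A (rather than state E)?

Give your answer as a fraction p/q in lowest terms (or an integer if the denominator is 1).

Let a_i = P(absorbed in A | start in state i).
Boundary conditions: a_A = 1, a_E = 0.
For each transient state i, a_i = sum_j P(i->j) * a_j:
  a_B = 2/5*a_A + 1/10*a_B + 0*a_C + 2/5*a_D + 1/10*a_E
  a_C = 1/10*a_A + 1/10*a_B + 3/10*a_C + 1/2*a_D + 0*a_E
  a_D = 3/10*a_A + 1/10*a_B + 0*a_C + 1/5*a_D + 2/5*a_E

Substituting a_A = 1 and a_E = 0, rearrange to (I - Q) a = r where r[i] = P(i -> A):
  [9/10, 0, -2/5] . (a_B, a_C, a_D) = 2/5
  [-1/10, 7/10, -1/2] . (a_B, a_C, a_D) = 1/10
  [-1/10, 0, 4/5] . (a_B, a_C, a_D) = 3/10

Solving yields:
  a_B = 11/17
  a_C = 267/476
  a_D = 31/68

Starting state is D, so the absorption probability is a_D = 31/68.

Answer: 31/68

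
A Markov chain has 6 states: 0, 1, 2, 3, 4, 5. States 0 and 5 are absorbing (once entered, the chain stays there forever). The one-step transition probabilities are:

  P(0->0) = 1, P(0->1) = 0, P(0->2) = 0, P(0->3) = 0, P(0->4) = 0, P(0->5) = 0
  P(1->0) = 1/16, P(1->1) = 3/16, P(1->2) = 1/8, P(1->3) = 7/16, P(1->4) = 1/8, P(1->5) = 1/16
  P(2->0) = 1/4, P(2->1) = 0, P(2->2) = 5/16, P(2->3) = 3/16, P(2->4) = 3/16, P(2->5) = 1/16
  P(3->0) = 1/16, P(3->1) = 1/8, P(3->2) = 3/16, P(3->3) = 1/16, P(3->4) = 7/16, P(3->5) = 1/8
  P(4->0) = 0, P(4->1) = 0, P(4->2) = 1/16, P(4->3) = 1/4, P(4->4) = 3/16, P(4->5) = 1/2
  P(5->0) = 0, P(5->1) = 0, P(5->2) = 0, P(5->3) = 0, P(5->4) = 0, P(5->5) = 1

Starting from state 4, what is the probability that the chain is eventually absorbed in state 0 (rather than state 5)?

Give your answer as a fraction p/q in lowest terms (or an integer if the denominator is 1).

Let a_i = P(absorbed in 0 | start in state i).
Boundary conditions: a_0 = 1, a_5 = 0.
For each transient state i, a_i = sum_j P(i->j) * a_j:
  a_1 = 1/16*a_0 + 3/16*a_1 + 1/8*a_2 + 7/16*a_3 + 1/8*a_4 + 1/16*a_5
  a_2 = 1/4*a_0 + 0*a_1 + 5/16*a_2 + 3/16*a_3 + 3/16*a_4 + 1/16*a_5
  a_3 = 1/16*a_0 + 1/8*a_1 + 3/16*a_2 + 1/16*a_3 + 7/16*a_4 + 1/8*a_5
  a_4 = 0*a_0 + 0*a_1 + 1/16*a_2 + 1/4*a_3 + 3/16*a_4 + 1/2*a_5

Substituting a_0 = 1 and a_5 = 0, rearrange to (I - Q) a = r where r[i] = P(i -> 0):
  [13/16, -1/8, -7/16, -1/8] . (a_1, a_2, a_3, a_4) = 1/16
  [0, 11/16, -3/16, -3/16] . (a_1, a_2, a_3, a_4) = 1/4
  [-1/8, -3/16, 15/16, -7/16] . (a_1, a_2, a_3, a_4) = 1/16
  [0, -1/16, -1/4, 13/16] . (a_1, a_2, a_3, a_4) = 0

Solving yields:
  a_1 = 2817/9341
  a_2 = 8657/18682
  a_3 = 2358/9341
  a_4 = 2117/18682

Starting state is 4, so the absorption probability is a_4 = 2117/18682.

Answer: 2117/18682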